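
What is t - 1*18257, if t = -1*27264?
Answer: -45521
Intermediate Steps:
t = -27264
t - 1*18257 = -27264 - 1*18257 = -27264 - 18257 = -45521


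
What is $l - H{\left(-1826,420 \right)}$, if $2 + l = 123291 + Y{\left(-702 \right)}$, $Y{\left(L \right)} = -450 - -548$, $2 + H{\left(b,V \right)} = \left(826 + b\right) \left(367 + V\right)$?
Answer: $910389$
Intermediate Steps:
$H{\left(b,V \right)} = -2 + \left(367 + V\right) \left(826 + b\right)$ ($H{\left(b,V \right)} = -2 + \left(826 + b\right) \left(367 + V\right) = -2 + \left(367 + V\right) \left(826 + b\right)$)
$Y{\left(L \right)} = 98$ ($Y{\left(L \right)} = -450 + 548 = 98$)
$l = 123387$ ($l = -2 + \left(123291 + 98\right) = -2 + 123389 = 123387$)
$l - H{\left(-1826,420 \right)} = 123387 - \left(303140 + 367 \left(-1826\right) + 826 \cdot 420 + 420 \left(-1826\right)\right) = 123387 - \left(303140 - 670142 + 346920 - 766920\right) = 123387 - -787002 = 123387 + 787002 = 910389$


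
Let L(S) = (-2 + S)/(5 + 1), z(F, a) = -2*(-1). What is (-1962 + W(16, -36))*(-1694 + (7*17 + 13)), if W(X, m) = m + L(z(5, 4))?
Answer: 3120876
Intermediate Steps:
z(F, a) = 2
L(S) = -1/3 + S/6 (L(S) = (-2 + S)/6 = (-2 + S)*(1/6) = -1/3 + S/6)
W(X, m) = m (W(X, m) = m + (-1/3 + (1/6)*2) = m + (-1/3 + 1/3) = m + 0 = m)
(-1962 + W(16, -36))*(-1694 + (7*17 + 13)) = (-1962 - 36)*(-1694 + (7*17 + 13)) = -1998*(-1694 + (119 + 13)) = -1998*(-1694 + 132) = -1998*(-1562) = 3120876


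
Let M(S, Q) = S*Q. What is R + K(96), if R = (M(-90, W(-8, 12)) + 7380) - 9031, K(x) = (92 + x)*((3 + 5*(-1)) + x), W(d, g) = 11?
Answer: 15031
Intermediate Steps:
K(x) = (-2 + x)*(92 + x) (K(x) = (92 + x)*((3 - 5) + x) = (92 + x)*(-2 + x) = (-2 + x)*(92 + x))
M(S, Q) = Q*S
R = -2641 (R = (11*(-90) + 7380) - 9031 = (-990 + 7380) - 9031 = 6390 - 9031 = -2641)
R + K(96) = -2641 + (-184 + 96² + 90*96) = -2641 + (-184 + 9216 + 8640) = -2641 + 17672 = 15031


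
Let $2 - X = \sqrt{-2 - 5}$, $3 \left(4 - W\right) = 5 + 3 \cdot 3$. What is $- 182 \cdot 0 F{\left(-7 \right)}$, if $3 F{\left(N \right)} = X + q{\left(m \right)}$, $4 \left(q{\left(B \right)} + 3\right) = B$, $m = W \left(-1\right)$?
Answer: $0$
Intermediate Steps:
$W = - \frac{2}{3}$ ($W = 4 - \frac{5 + 3 \cdot 3}{3} = 4 - \frac{5 + 9}{3} = 4 - \frac{14}{3} = - \frac{2}{3} \approx -0.66667$)
$m = \frac{2}{3}$ ($m = \left(- \frac{2}{3}\right) \left(-1\right) = \frac{2}{3} \approx 0.66667$)
$q{\left(B \right)} = -3 + \frac{B}{4}$
$X = 2 - i \sqrt{7}$ ($X = 2 - \sqrt{-2 - 5} = 2 - \sqrt{-7} = 2 - i \sqrt{7} \approx 2.0 - 2.6458 i$)
$F{\left(N \right)} = - \frac{5}{18} - \frac{i \sqrt{7}}{3}$ ($F{\left(N \right)} = \frac{\left(2 - i \sqrt{7}\right) + \left(-3 + \frac{1}{4} \cdot \frac{2}{3}\right)}{3} = \frac{\left(2 - i \sqrt{7}\right) + \left(-3 + \frac{1}{6}\right)}{3} = \frac{\left(2 - i \sqrt{7}\right) - \frac{17}{6}}{3} = \frac{- \frac{5}{6} - i \sqrt{7}}{3} = - \frac{5}{18} - \frac{i \sqrt{7}}{3}$)
$- 182 \cdot 0 F{\left(-7 \right)} = - 182 \cdot 0 \left(- \frac{5}{18} - \frac{i \sqrt{7}}{3}\right) = \left(-182\right) 0 = 0$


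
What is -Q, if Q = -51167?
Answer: 51167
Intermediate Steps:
-Q = -1*(-51167) = 51167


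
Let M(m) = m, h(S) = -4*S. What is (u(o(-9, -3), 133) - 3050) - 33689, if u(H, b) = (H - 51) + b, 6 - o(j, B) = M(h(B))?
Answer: -36663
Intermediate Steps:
o(j, B) = 6 + 4*B (o(j, B) = 6 - (-4)*B = 6 + 4*B)
u(H, b) = -51 + H + b (u(H, b) = (-51 + H) + b = -51 + H + b)
(u(o(-9, -3), 133) - 3050) - 33689 = ((-51 + (6 + 4*(-3)) + 133) - 3050) - 33689 = ((-51 + (6 - 12) + 133) - 3050) - 33689 = ((-51 - 6 + 133) - 3050) - 33689 = (76 - 3050) - 33689 = -2974 - 33689 = -36663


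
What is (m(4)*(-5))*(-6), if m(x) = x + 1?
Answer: 150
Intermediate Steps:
m(x) = 1 + x
(m(4)*(-5))*(-6) = ((1 + 4)*(-5))*(-6) = (5*(-5))*(-6) = -25*(-6) = 150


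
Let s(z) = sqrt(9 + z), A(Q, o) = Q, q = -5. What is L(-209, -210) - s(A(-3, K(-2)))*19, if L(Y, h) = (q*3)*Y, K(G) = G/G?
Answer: 3135 - 19*sqrt(6) ≈ 3088.5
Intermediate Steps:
K(G) = 1
L(Y, h) = -15*Y (L(Y, h) = (-5*3)*Y = -15*Y)
L(-209, -210) - s(A(-3, K(-2)))*19 = -15*(-209) - sqrt(9 - 3)*19 = 3135 - sqrt(6)*19 = 3135 - 19*sqrt(6)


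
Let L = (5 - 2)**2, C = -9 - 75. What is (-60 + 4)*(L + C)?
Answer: 4200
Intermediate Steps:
C = -84
L = 9 (L = 3**2 = 9)
(-60 + 4)*(L + C) = (-60 + 4)*(9 - 84) = -56*(-75) = 4200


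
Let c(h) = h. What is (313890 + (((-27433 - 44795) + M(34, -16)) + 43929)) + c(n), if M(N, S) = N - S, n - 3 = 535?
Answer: 286179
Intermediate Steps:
n = 538 (n = 3 + 535 = 538)
(313890 + (((-27433 - 44795) + M(34, -16)) + 43929)) + c(n) = (313890 + (((-27433 - 44795) + (34 - 1*(-16))) + 43929)) + 538 = (313890 + ((-72228 + (34 + 16)) + 43929)) + 538 = (313890 + ((-72228 + 50) + 43929)) + 538 = (313890 + (-72178 + 43929)) + 538 = (313890 - 28249) + 538 = 285641 + 538 = 286179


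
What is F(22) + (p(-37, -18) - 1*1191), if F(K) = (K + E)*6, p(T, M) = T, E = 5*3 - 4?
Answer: -1030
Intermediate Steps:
E = 11 (E = 15 - 4 = 11)
F(K) = 66 + 6*K (F(K) = (K + 11)*6 = (11 + K)*6 = 66 + 6*K)
F(22) + (p(-37, -18) - 1*1191) = (66 + 6*22) + (-37 - 1*1191) = (66 + 132) + (-37 - 1191) = 198 - 1228 = -1030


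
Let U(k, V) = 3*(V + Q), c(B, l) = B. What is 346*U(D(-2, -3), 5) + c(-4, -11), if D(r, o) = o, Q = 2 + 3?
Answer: 10376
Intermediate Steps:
Q = 5
U(k, V) = 15 + 3*V (U(k, V) = 3*(V + 5) = 3*(5 + V) = 15 + 3*V)
346*U(D(-2, -3), 5) + c(-4, -11) = 346*(15 + 3*5) - 4 = 346*(15 + 15) - 4 = 346*30 - 4 = 10380 - 4 = 10376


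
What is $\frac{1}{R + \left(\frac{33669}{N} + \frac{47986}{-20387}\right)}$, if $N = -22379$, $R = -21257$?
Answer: $- \frac{456240673}{9700068274558} \approx -4.7035 \cdot 10^{-5}$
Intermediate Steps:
$\frac{1}{R + \left(\frac{33669}{N} + \frac{47986}{-20387}\right)} = \frac{1}{-21257 + \left(\frac{33669}{-22379} + \frac{47986}{-20387}\right)} = \frac{1}{-21257 + \left(33669 \left(- \frac{1}{22379}\right) + 47986 \left(- \frac{1}{20387}\right)\right)} = \frac{1}{-21257 - \frac{1760288597}{456240673}} = \frac{1}{- \frac{9700068274558}{456240673}} = - \frac{456240673}{9700068274558}$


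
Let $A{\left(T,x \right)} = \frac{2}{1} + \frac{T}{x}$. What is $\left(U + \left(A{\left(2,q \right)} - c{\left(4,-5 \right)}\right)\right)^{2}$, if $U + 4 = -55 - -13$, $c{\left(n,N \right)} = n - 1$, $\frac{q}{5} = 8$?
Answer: $\frac{881721}{400} \approx 2204.3$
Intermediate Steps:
$q = 40$ ($q = 5 \cdot 8 = 40$)
$A{\left(T,x \right)} = 2 + \frac{T}{x}$ ($A{\left(T,x \right)} = 2 \cdot 1 + \frac{T}{x} = 2 + \frac{T}{x}$)
$c{\left(n,N \right)} = -1 + n$
$U = -46$ ($U = -4 - 42 = -46$)
$\left(U + \left(A{\left(2,q \right)} - c{\left(4,-5 \right)}\right)\right)^{2} = \left(-46 + \left(\left(2 + \frac{2}{40}\right) - \left(-1 + 4\right)\right)\right)^{2} = \left(-46 + \left(\left(2 + 2 \cdot \frac{1}{40}\right) - 3\right)\right)^{2} = \left(-46 + \left(\left(2 + \frac{1}{20}\right) - 3\right)\right)^{2} = \left(-46 + \left(\frac{41}{20} - 3\right)\right)^{2} = \left(-46 - \frac{19}{20}\right)^{2} = \left(- \frac{939}{20}\right)^{2} = \frac{881721}{400}$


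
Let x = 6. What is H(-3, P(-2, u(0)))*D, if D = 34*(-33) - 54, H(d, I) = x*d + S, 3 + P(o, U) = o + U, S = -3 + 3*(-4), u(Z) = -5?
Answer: 38808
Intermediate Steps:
S = -15 (S = -3 - 12 = -15)
P(o, U) = -3 + U + o (P(o, U) = -3 + (o + U) = -3 + (U + o) = -3 + U + o)
H(d, I) = -15 + 6*d (H(d, I) = 6*d - 15 = -15 + 6*d)
D = -1176 (D = -1122 - 54 = -1176)
H(-3, P(-2, u(0)))*D = (-15 + 6*(-3))*(-1176) = (-15 - 18)*(-1176) = -33*(-1176) = 38808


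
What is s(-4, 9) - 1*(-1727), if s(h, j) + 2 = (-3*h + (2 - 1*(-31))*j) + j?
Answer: 2043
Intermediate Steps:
s(h, j) = -2 - 3*h + 34*j (s(h, j) = -2 + ((-3*h + (2 - 1*(-31))*j) + j) = -2 + ((-3*h + (2 + 31)*j) + j) = -2 + ((-3*h + 33*j) + j) = -2 + (-3*h + 34*j) = -2 - 3*h + 34*j)
s(-4, 9) - 1*(-1727) = (-2 - 3*(-4) + 34*9) - 1*(-1727) = (-2 + 12 + 306) + 1727 = 316 + 1727 = 2043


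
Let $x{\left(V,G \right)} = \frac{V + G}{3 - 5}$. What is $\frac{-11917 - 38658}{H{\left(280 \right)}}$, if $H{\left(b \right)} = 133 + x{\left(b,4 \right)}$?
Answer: $\frac{50575}{9} \approx 5619.4$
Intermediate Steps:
$x{\left(V,G \right)} = - \frac{G}{2} - \frac{V}{2}$ ($x{\left(V,G \right)} = \frac{G + V}{-2} = \left(G + V\right) \left(- \frac{1}{2}\right) = - \frac{G}{2} - \frac{V}{2}$)
$H{\left(b \right)} = 131 - \frac{b}{2}$ ($H{\left(b \right)} = 133 - \left(2 + \frac{b}{2}\right) = 131 - \frac{b}{2}$)
$\frac{-11917 - 38658}{H{\left(280 \right)}} = \frac{-11917 - 38658}{131 - 140} = - \frac{50575}{131 - 140} = - \frac{50575}{-9} = \left(-50575\right) \left(- \frac{1}{9}\right) = \frac{50575}{9}$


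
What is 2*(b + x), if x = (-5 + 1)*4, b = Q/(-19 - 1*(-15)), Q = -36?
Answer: -14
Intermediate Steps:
b = 9 (b = -36/(-19 - 1*(-15)) = -36/(-19 + 15) = -36/(-4) = -36*(-¼) = 9)
x = -16 (x = -4*4 = -16)
2*(b + x) = 2*(9 - 16) = 2*(-7) = -14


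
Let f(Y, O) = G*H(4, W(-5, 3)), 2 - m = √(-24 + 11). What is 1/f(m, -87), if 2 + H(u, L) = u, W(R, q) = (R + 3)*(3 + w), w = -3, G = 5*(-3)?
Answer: -1/30 ≈ -0.033333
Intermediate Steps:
G = -15
W(R, q) = 0 (W(R, q) = (R + 3)*(3 - 3) = (3 + R)*0 = 0)
H(u, L) = -2 + u
m = 2 - I*√13 (m = 2 - √(-24 + 11) = 2 - √(-13) = 2 - I*√13 ≈ 2.0 - 3.6056*I)
f(Y, O) = -30 (f(Y, O) = -15*(-2 + 4) = -15*2 = -30)
1/f(m, -87) = 1/(-30) = -1/30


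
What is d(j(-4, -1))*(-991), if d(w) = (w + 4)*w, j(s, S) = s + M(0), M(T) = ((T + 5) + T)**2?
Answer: -520275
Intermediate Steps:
M(T) = (5 + 2*T)**2 (M(T) = ((5 + T) + T)**2 = (5 + 2*T)**2)
j(s, S) = 25 + s (j(s, S) = s + (5 + 2*0)**2 = s + (5 + 0)**2 = s + 5**2 = s + 25 = 25 + s)
d(w) = w*(4 + w) (d(w) = (4 + w)*w = w*(4 + w))
d(j(-4, -1))*(-991) = ((25 - 4)*(4 + (25 - 4)))*(-991) = (21*(4 + 21))*(-991) = (21*25)*(-991) = 525*(-991) = -520275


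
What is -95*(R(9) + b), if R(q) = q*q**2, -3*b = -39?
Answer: -70490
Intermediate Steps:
b = 13 (b = -1/3*(-39) = 13)
R(q) = q**3
-95*(R(9) + b) = -95*(9**3 + 13) = -95*(729 + 13) = -95*742 = -70490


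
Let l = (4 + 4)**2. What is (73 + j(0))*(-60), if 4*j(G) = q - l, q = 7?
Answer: -3525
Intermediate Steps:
l = 64 (l = 8**2 = 64)
j(G) = -57/4 (j(G) = (7 - 1*64)/4 = (7 - 64)/4 = (1/4)*(-57) = -57/4)
(73 + j(0))*(-60) = (73 - 57/4)*(-60) = (235/4)*(-60) = -3525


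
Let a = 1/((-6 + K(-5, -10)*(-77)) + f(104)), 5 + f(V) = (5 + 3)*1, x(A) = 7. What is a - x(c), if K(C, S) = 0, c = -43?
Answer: -22/3 ≈ -7.3333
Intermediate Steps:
f(V) = 3 (f(V) = -5 + (5 + 3)*1 = -5 + 8*1 = -5 + 8 = 3)
a = -⅓ (a = 1/((-6 + 0*(-77)) + 3) = 1/((-6 + 0) + 3) = 1/(-6 + 3) = 1/(-3) = -⅓ ≈ -0.33333)
a - x(c) = -⅓ - 1*7 = -⅓ - 7 = -22/3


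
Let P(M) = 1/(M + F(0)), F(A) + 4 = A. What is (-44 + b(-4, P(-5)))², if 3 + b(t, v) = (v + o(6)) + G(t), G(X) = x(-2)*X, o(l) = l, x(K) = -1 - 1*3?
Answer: 51076/81 ≈ 630.57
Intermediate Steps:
x(K) = -4 (x(K) = -1 - 3 = -4)
F(A) = -4 + A
G(X) = -4*X
P(M) = 1/(-4 + M) (P(M) = 1/(M + (-4 + 0)) = 1/(M - 4) = 1/(-4 + M))
b(t, v) = 3 + v - 4*t (b(t, v) = -3 + ((v + 6) - 4*t) = -3 + ((6 + v) - 4*t) = -3 + (6 + v - 4*t) = 3 + v - 4*t)
(-44 + b(-4, P(-5)))² = (-44 + (3 + 1/(-4 - 5) - 4*(-4)))² = (-44 + (3 + 1/(-9) + 16))² = (-44 + (3 - ⅑ + 16))² = (-44 + 170/9)² = (-226/9)² = 51076/81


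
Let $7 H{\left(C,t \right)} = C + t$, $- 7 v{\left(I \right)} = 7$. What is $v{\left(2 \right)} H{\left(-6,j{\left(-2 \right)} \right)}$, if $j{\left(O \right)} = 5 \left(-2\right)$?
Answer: $\frac{16}{7} \approx 2.2857$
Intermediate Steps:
$j{\left(O \right)} = -10$
$v{\left(I \right)} = -1$ ($v{\left(I \right)} = \left(- \frac{1}{7}\right) 7 = -1$)
$H{\left(C,t \right)} = \frac{C}{7} + \frac{t}{7}$ ($H{\left(C,t \right)} = \frac{C + t}{7} = \frac{C}{7} + \frac{t}{7}$)
$v{\left(2 \right)} H{\left(-6,j{\left(-2 \right)} \right)} = - (\frac{1}{7} \left(-6\right) + \frac{1}{7} \left(-10\right)) = - (- \frac{6}{7} - \frac{10}{7}) = \left(-1\right) \left(- \frac{16}{7}\right) = \frac{16}{7}$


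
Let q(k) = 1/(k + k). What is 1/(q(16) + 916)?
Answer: 32/29313 ≈ 0.0010917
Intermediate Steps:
q(k) = 1/(2*k)
1/(q(16) + 916) = 1/((½)/16 + 916) = 1/((½)*(1/16) + 916) = 1/(1/32 + 916) = 1/(29313/32) = 32/29313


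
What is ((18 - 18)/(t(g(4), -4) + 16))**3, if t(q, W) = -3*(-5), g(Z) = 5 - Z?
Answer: 0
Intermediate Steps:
t(q, W) = 15
((18 - 18)/(t(g(4), -4) + 16))**3 = ((18 - 18)/(15 + 16))**3 = (0/31)**3 = (0*(1/31))**3 = 0**3 = 0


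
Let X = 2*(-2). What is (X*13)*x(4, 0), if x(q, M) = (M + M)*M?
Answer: 0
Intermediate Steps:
x(q, M) = 2*M² (x(q, M) = (2*M)*M = 2*M²)
X = -4
(X*13)*x(4, 0) = (-4*13)*(2*0²) = -104*0 = -52*0 = 0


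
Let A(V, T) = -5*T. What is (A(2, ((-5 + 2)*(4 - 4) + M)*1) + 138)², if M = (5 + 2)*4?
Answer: 4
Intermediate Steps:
M = 28 (M = 7*4 = 28)
(A(2, ((-5 + 2)*(4 - 4) + M)*1) + 138)² = (-5*((-5 + 2)*(4 - 4) + 28) + 138)² = (-5*(-3*0 + 28) + 138)² = (-5*(0 + 28) + 138)² = (-140 + 138)² = (-2)² = 4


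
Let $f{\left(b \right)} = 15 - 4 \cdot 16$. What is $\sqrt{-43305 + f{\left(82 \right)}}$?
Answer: $i \sqrt{43354} \approx 208.22 i$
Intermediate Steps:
$f{\left(b \right)} = -49$ ($f{\left(b \right)} = 15 - 64 = -49$)
$\sqrt{-43305 + f{\left(82 \right)}} = \sqrt{-43305 - 49} = \sqrt{-43354} = i \sqrt{43354}$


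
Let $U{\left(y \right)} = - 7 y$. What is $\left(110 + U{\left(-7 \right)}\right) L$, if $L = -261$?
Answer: $-41499$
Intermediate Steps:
$\left(110 + U{\left(-7 \right)}\right) L = \left(110 - -49\right) \left(-261\right) = \left(110 + 49\right) \left(-261\right) = 159 \left(-261\right) = -41499$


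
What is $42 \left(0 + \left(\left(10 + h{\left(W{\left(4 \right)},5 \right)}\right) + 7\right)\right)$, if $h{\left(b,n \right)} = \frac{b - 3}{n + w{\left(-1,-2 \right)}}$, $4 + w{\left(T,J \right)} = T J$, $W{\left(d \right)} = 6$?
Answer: $756$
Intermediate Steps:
$w{\left(T,J \right)} = -4 + J T$ ($w{\left(T,J \right)} = -4 + T J = -4 + J T$)
$h{\left(b,n \right)} = \frac{-3 + b}{-2 + n}$ ($h{\left(b,n \right)} = \frac{b - 3}{n - 2} = \frac{-3 + b}{n + \left(-4 + 2\right)} = \frac{-3 + b}{n - 2} = \frac{-3 + b}{-2 + n}$)
$42 \left(0 + \left(\left(10 + h{\left(W{\left(4 \right)},5 \right)}\right) + 7\right)\right) = 42 \left(0 + \left(\left(10 + \frac{-3 + 6}{-2 + 5}\right) + 7\right)\right) = 42 \left(0 + \left(\left(10 + \frac{1}{3} \cdot 3\right) + 7\right)\right) = 42 \left(0 + \left(\left(10 + 1\right) + 7\right)\right) = 42 \left(0 + \left(11 + 7\right)\right) = 42 \left(0 + 18\right) = 42 \cdot 18 = 756$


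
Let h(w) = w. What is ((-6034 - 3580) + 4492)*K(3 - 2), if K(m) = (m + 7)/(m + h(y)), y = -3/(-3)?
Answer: -20488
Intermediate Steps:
y = 1 (y = -3*(-⅓) = 1)
K(m) = (7 + m)/(1 + m) (K(m) = (m + 7)/(m + 1) = (7 + m)/(1 + m))
((-6034 - 3580) + 4492)*K(3 - 2) = ((-6034 - 3580) + 4492)*((7 + (3 - 2))/(1 + (3 - 2))) = (-9614 + 4492)*((7 + 1)/(1 + 1)) = -5122*8/2 = -2561*8 = -5122*4 = -20488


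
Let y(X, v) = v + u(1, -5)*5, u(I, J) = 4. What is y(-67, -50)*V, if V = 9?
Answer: -270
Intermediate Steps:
y(X, v) = 20 + v (y(X, v) = v + 4*5 = v + 20 = 20 + v)
y(-67, -50)*V = (20 - 50)*9 = -30*9 = -270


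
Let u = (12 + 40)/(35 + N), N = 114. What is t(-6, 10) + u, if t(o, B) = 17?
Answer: 2585/149 ≈ 17.349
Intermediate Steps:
u = 52/149 (u = (12 + 40)/(35 + 114) = 52/149 ≈ 0.34899)
t(-6, 10) + u = 17 + 52/149 = 2585/149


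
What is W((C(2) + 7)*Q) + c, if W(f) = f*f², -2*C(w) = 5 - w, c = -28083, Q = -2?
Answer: -29414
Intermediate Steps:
C(w) = -5/2 + w/2 (C(w) = -(5 - w)/2 = -5/2 + w/2)
W(f) = f³
W((C(2) + 7)*Q) + c = (((-5/2 + (½)*2) + 7)*(-2))³ - 28083 = (((-5/2 + 1) + 7)*(-2))³ - 28083 = ((-3/2 + 7)*(-2))³ - 28083 = ((11/2)*(-2))³ - 28083 = (-11)³ - 28083 = -1331 - 28083 = -29414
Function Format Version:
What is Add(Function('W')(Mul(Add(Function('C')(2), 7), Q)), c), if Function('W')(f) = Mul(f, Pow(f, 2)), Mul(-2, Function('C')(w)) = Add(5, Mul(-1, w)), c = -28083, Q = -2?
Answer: -29414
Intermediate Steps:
Function('C')(w) = Add(Rational(-5, 2), Mul(Rational(1, 2), w)) (Function('C')(w) = Mul(Rational(-1, 2), Add(5, Mul(-1, w))) = Add(Rational(-5, 2), Mul(Rational(1, 2), w)))
Function('W')(f) = Pow(f, 3)
Add(Function('W')(Mul(Add(Function('C')(2), 7), Q)), c) = Add(Pow(Mul(Add(Add(Rational(-5, 2), Mul(Rational(1, 2), 2)), 7), -2), 3), -28083) = Add(Pow(Mul(Add(Add(Rational(-5, 2), 1), 7), -2), 3), -28083) = Add(Pow(Mul(Add(Rational(-3, 2), 7), -2), 3), -28083) = Add(Pow(Mul(Rational(11, 2), -2), 3), -28083) = Add(Pow(-11, 3), -28083) = Add(-1331, -28083) = -29414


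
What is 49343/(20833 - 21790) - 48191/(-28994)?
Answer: -1384532155/27747258 ≈ -49.898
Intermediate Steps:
49343/(20833 - 21790) - 48191/(-28994) = 49343/(-957) - 48191*(-1/28994) = 49343*(-1/957) + 48191/28994 = -49343/957 + 48191/28994 = -1384532155/27747258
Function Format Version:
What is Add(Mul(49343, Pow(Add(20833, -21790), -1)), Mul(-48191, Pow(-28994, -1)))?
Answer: Rational(-1384532155, 27747258) ≈ -49.898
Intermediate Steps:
Add(Mul(49343, Pow(Add(20833, -21790), -1)), Mul(-48191, Pow(-28994, -1))) = Add(Mul(49343, Pow(-957, -1)), Mul(-48191, Rational(-1, 28994))) = Add(Mul(49343, Rational(-1, 957)), Rational(48191, 28994)) = Add(Rational(-49343, 957), Rational(48191, 28994)) = Rational(-1384532155, 27747258)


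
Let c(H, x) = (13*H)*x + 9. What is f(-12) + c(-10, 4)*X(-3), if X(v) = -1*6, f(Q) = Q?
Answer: 3054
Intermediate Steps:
c(H, x) = 9 + 13*H*x (c(H, x) = 13*H*x + 9 = 9 + 13*H*x)
X(v) = -6
f(-12) + c(-10, 4)*X(-3) = -12 + (9 + 13*(-10)*4)*(-6) = -12 + (9 - 520)*(-6) = -12 - 511*(-6) = -12 + 3066 = 3054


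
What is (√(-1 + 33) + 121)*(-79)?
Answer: -9559 - 316*√2 ≈ -10006.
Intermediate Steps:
(√(-1 + 33) + 121)*(-79) = (√32 + 121)*(-79) = (4*√2 + 121)*(-79) = (121 + 4*√2)*(-79) = -9559 - 316*√2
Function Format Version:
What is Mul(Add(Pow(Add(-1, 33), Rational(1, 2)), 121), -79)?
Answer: Add(-9559, Mul(-316, Pow(2, Rational(1, 2)))) ≈ -10006.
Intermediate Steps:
Mul(Add(Pow(Add(-1, 33), Rational(1, 2)), 121), -79) = Mul(Add(Pow(32, Rational(1, 2)), 121), -79) = Mul(Add(Mul(4, Pow(2, Rational(1, 2))), 121), -79) = Mul(Add(121, Mul(4, Pow(2, Rational(1, 2)))), -79) = Add(-9559, Mul(-316, Pow(2, Rational(1, 2))))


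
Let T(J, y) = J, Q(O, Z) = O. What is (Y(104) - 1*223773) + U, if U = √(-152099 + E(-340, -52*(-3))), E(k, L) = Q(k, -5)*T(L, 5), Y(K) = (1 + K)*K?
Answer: -212853 + I*√205139 ≈ -2.1285e+5 + 452.92*I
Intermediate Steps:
Y(K) = K*(1 + K)
E(k, L) = L*k (E(k, L) = k*L = L*k)
U = I*√205139 (U = √(-152099 - 52*(-3)*(-340)) = √(-152099 + 156*(-340)) = √(-152099 - 53040) = √(-205139) = I*√205139 ≈ 452.92*I)
(Y(104) - 1*223773) + U = (104*(1 + 104) - 1*223773) + I*√205139 = (104*105 - 223773) + I*√205139 = (10920 - 223773) + I*√205139 = -212853 + I*√205139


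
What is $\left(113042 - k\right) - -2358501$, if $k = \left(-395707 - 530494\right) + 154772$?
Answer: $3242972$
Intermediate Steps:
$k = -771429$ ($k = \left(-395707 - 530494\right) + 154772 = -926201 + 154772 = -771429$)
$\left(113042 - k\right) - -2358501 = \left(113042 - -771429\right) - -2358501 = \left(113042 + 771429\right) + 2358501 = 884471 + 2358501 = 3242972$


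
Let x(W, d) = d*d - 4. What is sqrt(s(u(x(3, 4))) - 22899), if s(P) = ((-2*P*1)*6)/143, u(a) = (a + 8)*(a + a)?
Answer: I*sqrt(469085331)/143 ≈ 151.46*I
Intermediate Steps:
x(W, d) = -4 + d**2 (x(W, d) = d**2 - 4 = -4 + d**2)
u(a) = 2*a*(8 + a) (u(a) = (8 + a)*(2*a) = 2*a*(8 + a))
s(P) = -12*P/143 (s(P) = (-2*P*6)*(1/143) = -12*P*(1/143) = -12*P/143)
sqrt(s(u(x(3, 4))) - 22899) = sqrt(-24*(-4 + 4**2)*(8 + (-4 + 4**2))/143 - 22899) = sqrt(-24*(-4 + 16)*(8 + (-4 + 16))/143 - 22899) = sqrt(-24*12*(8 + 12)/143 - 22899) = sqrt(-24*12*20/143 - 22899) = sqrt(-12/143*480 - 22899) = sqrt(-5760/143 - 22899) = sqrt(-3280317/143) = I*sqrt(469085331)/143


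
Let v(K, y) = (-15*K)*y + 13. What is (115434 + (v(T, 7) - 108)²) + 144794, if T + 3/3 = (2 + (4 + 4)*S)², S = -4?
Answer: 8928620328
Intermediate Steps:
T = 899 (T = -1 + (2 + (4 + 4)*(-4))² = -1 + (2 + 8*(-4))² = -1 + (2 - 32)² = -1 + (-30)² = -1 + 900 = 899)
v(K, y) = 13 - 15*K*y (v(K, y) = -15*K*y + 13 = 13 - 15*K*y)
(115434 + (v(T, 7) - 108)²) + 144794 = (115434 + ((13 - 15*899*7) - 108)²) + 144794 = (115434 + ((13 - 94395) - 108)²) + 144794 = (115434 + (-94382 - 108)²) + 144794 = (115434 + (-94490)²) + 144794 = (115434 + 8928360100) + 144794 = 8928475534 + 144794 = 8928620328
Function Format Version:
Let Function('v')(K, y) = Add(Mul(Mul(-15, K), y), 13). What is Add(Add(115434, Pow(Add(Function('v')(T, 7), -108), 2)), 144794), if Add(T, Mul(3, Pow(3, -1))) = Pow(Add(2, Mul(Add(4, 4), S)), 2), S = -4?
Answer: 8928620328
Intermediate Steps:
T = 899 (T = Add(-1, Pow(Add(2, Mul(Add(4, 4), -4)), 2)) = Add(-1, Pow(Add(2, Mul(8, -4)), 2)) = Add(-1, Pow(Add(2, -32), 2)) = Add(-1, Pow(-30, 2)) = Add(-1, 900) = 899)
Function('v')(K, y) = Add(13, Mul(-15, K, y)) (Function('v')(K, y) = Add(Mul(-15, K, y), 13) = Add(13, Mul(-15, K, y)))
Add(Add(115434, Pow(Add(Function('v')(T, 7), -108), 2)), 144794) = Add(Add(115434, Pow(Add(Add(13, Mul(-15, 899, 7)), -108), 2)), 144794) = Add(Add(115434, Pow(Add(Add(13, -94395), -108), 2)), 144794) = Add(Add(115434, Pow(Add(-94382, -108), 2)), 144794) = Add(Add(115434, Pow(-94490, 2)), 144794) = Add(Add(115434, 8928360100), 144794) = Add(8928475534, 144794) = 8928620328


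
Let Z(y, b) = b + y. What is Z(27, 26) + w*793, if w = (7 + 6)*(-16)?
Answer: -164891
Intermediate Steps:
w = -208 (w = 13*(-16) = -208)
Z(27, 26) + w*793 = (26 + 27) - 208*793 = 53 - 164944 = -164891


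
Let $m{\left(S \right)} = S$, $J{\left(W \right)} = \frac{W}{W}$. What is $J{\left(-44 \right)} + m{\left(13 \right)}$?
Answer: $14$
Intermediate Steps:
$J{\left(W \right)} = 1$
$J{\left(-44 \right)} + m{\left(13 \right)} = 1 + 13 = 14$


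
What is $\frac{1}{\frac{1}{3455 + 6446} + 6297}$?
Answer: $\frac{9901}{62346598} \approx 0.00015881$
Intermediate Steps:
$\frac{1}{\frac{1}{3455 + 6446} + 6297} = \frac{1}{\frac{1}{9901} + 6297} = \frac{1}{\frac{62346598}{9901}} = \frac{9901}{62346598}$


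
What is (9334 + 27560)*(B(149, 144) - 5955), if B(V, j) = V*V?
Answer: 599379924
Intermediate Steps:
B(V, j) = V**2
(9334 + 27560)*(B(149, 144) - 5955) = (9334 + 27560)*(149**2 - 5955) = 36894*(22201 - 5955) = 36894*16246 = 599379924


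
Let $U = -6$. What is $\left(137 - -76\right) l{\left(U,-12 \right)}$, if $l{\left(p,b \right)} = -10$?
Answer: $-2130$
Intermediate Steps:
$\left(137 - -76\right) l{\left(U,-12 \right)} = \left(137 - -76\right) \left(-10\right) = \left(137 + 76\right) \left(-10\right) = 213 \left(-10\right) = -2130$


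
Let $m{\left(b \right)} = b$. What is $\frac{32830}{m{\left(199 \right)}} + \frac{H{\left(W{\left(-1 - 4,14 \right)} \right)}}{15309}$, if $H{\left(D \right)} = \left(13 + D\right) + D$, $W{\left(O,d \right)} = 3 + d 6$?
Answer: $\frac{502631683}{3046491} \approx 164.99$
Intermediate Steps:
$W{\left(O,d \right)} = 3 + 6 d$
$H{\left(D \right)} = 13 + 2 D$
$\frac{32830}{m{\left(199 \right)}} + \frac{H{\left(W{\left(-1 - 4,14 \right)} \right)}}{15309} = \frac{32830}{199} + \frac{13 + 2 \left(3 + 6 \cdot 14\right)}{15309} = 32830 \cdot \frac{1}{199} + \left(13 + 2 \left(3 + 84\right)\right) \frac{1}{15309} = \frac{32830}{199} + \left(13 + 2 \cdot 87\right) \frac{1}{15309} = \frac{32830}{199} + \left(13 + 174\right) \frac{1}{15309} = \frac{32830}{199} + 187 \cdot \frac{1}{15309} = \frac{32830}{199} + \frac{187}{15309} = \frac{502631683}{3046491}$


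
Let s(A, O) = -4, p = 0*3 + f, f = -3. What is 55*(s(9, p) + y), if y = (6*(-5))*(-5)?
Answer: 8030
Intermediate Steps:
p = -3 (p = 0*3 - 3 = 0 - 3 = -3)
y = 150 (y = -30*(-5) = 150)
55*(s(9, p) + y) = 55*(-4 + 150) = 55*146 = 8030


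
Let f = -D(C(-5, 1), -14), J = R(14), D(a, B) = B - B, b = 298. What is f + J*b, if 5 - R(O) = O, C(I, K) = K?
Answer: -2682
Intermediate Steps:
R(O) = 5 - O
D(a, B) = 0
J = -9 (J = 5 - 1*14 = 5 - 14 = -9)
f = 0 (f = -1*0 = 0)
f + J*b = 0 - 9*298 = 0 - 2682 = -2682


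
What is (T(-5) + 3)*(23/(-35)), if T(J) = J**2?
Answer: -92/5 ≈ -18.400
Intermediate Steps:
(T(-5) + 3)*(23/(-35)) = ((-5)**2 + 3)*(23/(-35)) = (25 + 3)*(23*(-1/35)) = 28*(-23/35) = -92/5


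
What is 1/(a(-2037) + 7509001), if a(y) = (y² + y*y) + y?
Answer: 1/15805702 ≈ 6.3268e-8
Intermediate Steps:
a(y) = y + 2*y² (a(y) = (y² + y²) + y = 2*y² + y = y + 2*y²)
1/(a(-2037) + 7509001) = 1/(-2037*(1 + 2*(-2037)) + 7509001) = 1/(-2037*(1 - 4074) + 7509001) = 1/(-2037*(-4073) + 7509001) = 1/(8296701 + 7509001) = 1/15805702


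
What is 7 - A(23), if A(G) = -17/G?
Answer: 178/23 ≈ 7.7391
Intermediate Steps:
7 - A(23) = 7 - (-17)/23 = 7 - 1*(-17/23) = 7 + 17/23 = 178/23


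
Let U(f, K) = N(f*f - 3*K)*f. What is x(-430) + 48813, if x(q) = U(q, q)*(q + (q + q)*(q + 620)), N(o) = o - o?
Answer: 48813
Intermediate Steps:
N(o) = 0
U(f, K) = 0 (U(f, K) = 0*f = 0)
x(q) = 0 (x(q) = 0*(q + (q + q)*(q + 620)) = 0*(q + (2*q)*(620 + q)) = 0*(q + 2*q*(620 + q)) = 0)
x(-430) + 48813 = 0 + 48813 = 48813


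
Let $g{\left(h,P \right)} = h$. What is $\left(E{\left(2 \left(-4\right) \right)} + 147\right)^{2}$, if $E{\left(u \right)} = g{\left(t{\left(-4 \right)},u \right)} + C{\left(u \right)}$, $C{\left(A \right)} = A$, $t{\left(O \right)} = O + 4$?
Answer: $19321$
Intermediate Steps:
$t{\left(O \right)} = 4 + O$
$E{\left(u \right)} = u$ ($E{\left(u \right)} = \left(4 - 4\right) + u = 0 + u = u$)
$\left(E{\left(2 \left(-4\right) \right)} + 147\right)^{2} = \left(2 \left(-4\right) + 147\right)^{2} = \left(-8 + 147\right)^{2} = 139^{2} = 19321$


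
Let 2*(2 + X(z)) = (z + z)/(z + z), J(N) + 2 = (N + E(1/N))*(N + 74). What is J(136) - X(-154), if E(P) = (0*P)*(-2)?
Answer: 57119/2 ≈ 28560.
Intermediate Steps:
E(P) = 0 (E(P) = 0*(-2) = 0)
J(N) = -2 + N*(74 + N) (J(N) = -2 + (N + 0)*(N + 74) = -2 + N*(74 + N))
X(z) = -3/2 (X(z) = -2 + ((z + z)/(z + z))/2 = -2 + ((2*z)/((2*z)))/2 = -2 + ((2*z)*(1/(2*z)))/2 = -2 + (½)*1 = -2 + ½ = -3/2)
J(136) - X(-154) = (-2 + 136² + 74*136) - 1*(-3/2) = (-2 + 18496 + 10064) + 3/2 = 28558 + 3/2 = 57119/2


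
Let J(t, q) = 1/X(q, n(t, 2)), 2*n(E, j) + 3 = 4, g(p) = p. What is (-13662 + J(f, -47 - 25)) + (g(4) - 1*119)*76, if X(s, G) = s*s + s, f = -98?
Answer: -114519023/5112 ≈ -22402.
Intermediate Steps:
n(E, j) = ½ (n(E, j) = -3/2 + (½)*4 = -3/2 + 2 = ½)
X(s, G) = s + s² (X(s, G) = s² + s = s + s²)
J(t, q) = 1/(q*(1 + q))
(-13662 + J(f, -47 - 25)) + (g(4) - 1*119)*76 = (-13662 + 1/((-47 - 25)*(1 + (-47 - 25)))) + (4 - 1*119)*76 = (-13662 + 1/((-72)*(1 - 72))) + (4 - 119)*76 = (-13662 - 1/72/(-71)) - 115*76 = (-13662 - 1/72*(-1/71)) - 8740 = (-13662 + 1/5112) - 8740 = -69840143/5112 - 8740 = -114519023/5112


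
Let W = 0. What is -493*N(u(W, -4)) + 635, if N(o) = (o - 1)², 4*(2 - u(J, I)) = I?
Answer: -1337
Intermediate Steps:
u(J, I) = 2 - I/4
N(o) = (-1 + o)²
-493*N(u(W, -4)) + 635 = -493*(-1 + (2 - ¼*(-4)))² + 635 = -493*(-1 + (2 + 1))² + 635 = -493*(-1 + 3)² + 635 = -493*2² + 635 = -493*4 + 635 = -1972 + 635 = -1337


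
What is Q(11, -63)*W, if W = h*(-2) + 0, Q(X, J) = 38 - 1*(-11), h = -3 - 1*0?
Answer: 294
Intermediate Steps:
h = -3 (h = -3 + 0 = -3)
Q(X, J) = 49 (Q(X, J) = 38 + 11 = 49)
W = 6 (W = -3*(-2) + 0 = 6 + 0 = 6)
Q(11, -63)*W = 49*6 = 294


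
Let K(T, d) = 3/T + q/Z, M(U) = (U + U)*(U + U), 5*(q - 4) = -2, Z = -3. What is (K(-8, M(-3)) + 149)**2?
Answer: 34774609/1600 ≈ 21734.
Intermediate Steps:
q = 18/5 (q = 4 + (1/5)*(-2) = 4 - 2/5 = 18/5 ≈ 3.6000)
M(U) = 4*U**2 (M(U) = (2*U)*(2*U) = 4*U**2)
K(T, d) = -6/5 + 3/T (K(T, d) = 3/T + (18/5)/(-3) = 3/T + (18/5)*(-1/3) = 3/T - 6/5 = -6/5 + 3/T)
(K(-8, M(-3)) + 149)**2 = ((-6/5 + 3/(-8)) + 149)**2 = ((-6/5 + 3*(-1/8)) + 149)**2 = ((-6/5 - 3/8) + 149)**2 = (-63/40 + 149)**2 = (5897/40)**2 = 34774609/1600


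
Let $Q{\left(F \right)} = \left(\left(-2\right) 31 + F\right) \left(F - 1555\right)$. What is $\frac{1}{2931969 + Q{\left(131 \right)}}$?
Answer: $\frac{1}{2833713} \approx 3.5289 \cdot 10^{-7}$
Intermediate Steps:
$Q{\left(F \right)} = \left(-1555 + F\right) \left(-62 + F\right)$ ($Q{\left(F \right)} = \left(-62 + F\right) \left(-1555 + F\right) = \left(-1555 + F\right) \left(-62 + F\right)$)
$\frac{1}{2931969 + Q{\left(131 \right)}} = \frac{1}{2931969 + \left(96410 + 131^{2} - 211827\right)} = \frac{1}{2931969 + \left(96410 + 17161 - 211827\right)} = \frac{1}{2931969 - 98256} = \frac{1}{2833713}$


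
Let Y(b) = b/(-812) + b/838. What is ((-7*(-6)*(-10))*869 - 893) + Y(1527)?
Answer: -124480258895/340228 ≈ -3.6587e+5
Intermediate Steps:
Y(b) = -13*b/340228 (Y(b) = b*(-1/812) + b*(1/838) = -b/812 + b/838 = -13*b/340228)
((-7*(-6)*(-10))*869 - 893) + Y(1527) = ((-7*(-6)*(-10))*869 - 893) - 13/340228*1527 = ((42*(-10))*869 - 893) - 19851/340228 = (-420*869 - 893) - 19851/340228 = (-364980 - 893) - 19851/340228 = -365873 - 19851/340228 = -124480258895/340228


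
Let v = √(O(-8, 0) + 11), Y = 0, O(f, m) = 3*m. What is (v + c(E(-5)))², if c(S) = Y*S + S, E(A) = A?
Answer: (-5 + √11)² ≈ 2.8338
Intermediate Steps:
v = √11 (v = √(3*0 + 11) = √(0 + 11) = √11 ≈ 3.3166)
c(S) = S (c(S) = 0*S + S = 0 + S = S)
(v + c(E(-5)))² = (√11 - 5)² = (-5 + √11)²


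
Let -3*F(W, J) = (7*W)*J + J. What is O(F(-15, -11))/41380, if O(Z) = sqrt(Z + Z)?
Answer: I*sqrt(429)/31035 ≈ 0.00066739*I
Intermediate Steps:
F(W, J) = -J/3 - 7*J*W/3 (F(W, J) = -((7*W)*J + J)/3 = -(7*J*W + J)/3 = -(J + 7*J*W)/3 = -J/3 - 7*J*W/3)
O(Z) = sqrt(2)*sqrt(Z) (O(Z) = sqrt(2*Z) = sqrt(2)*sqrt(Z))
O(F(-15, -11))/41380 = (sqrt(2)*sqrt(-1/3*(-11)*(1 + 7*(-15))))/41380 = (sqrt(2)*sqrt(-1/3*(-11)*(1 - 105)))*(1/41380) = (sqrt(2)*sqrt(-1/3*(-11)*(-104)))*(1/41380) = (sqrt(2)*sqrt(-1144/3))*(1/41380) = (sqrt(2)*(2*I*sqrt(858)/3))*(1/41380) = (4*I*sqrt(429)/3)*(1/41380) = I*sqrt(429)/31035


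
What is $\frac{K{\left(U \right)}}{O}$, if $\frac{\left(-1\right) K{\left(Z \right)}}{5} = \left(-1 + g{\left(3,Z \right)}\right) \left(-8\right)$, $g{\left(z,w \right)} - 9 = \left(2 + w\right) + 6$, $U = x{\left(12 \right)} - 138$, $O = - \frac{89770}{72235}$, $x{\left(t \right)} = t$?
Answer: $\frac{31783400}{8977} \approx 3540.5$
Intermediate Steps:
$O = - \frac{17954}{14447}$ ($O = \left(-89770\right) \frac{1}{72235} = - \frac{17954}{14447} \approx -1.2428$)
$U = -126$ ($U = 12 - 138 = -126$)
$g{\left(z,w \right)} = 17 + w$ ($g{\left(z,w \right)} = 9 + \left(\left(2 + w\right) + 6\right) = 9 + \left(8 + w\right) = 17 + w$)
$K{\left(Z \right)} = 640 + 40 Z$ ($K{\left(Z \right)} = - 5 \left(-1 + \left(17 + Z\right)\right) \left(-8\right) = - 5 \left(16 + Z\right) \left(-8\right) = - 5 \left(-128 - 8 Z\right) = 640 + 40 Z$)
$\frac{K{\left(U \right)}}{O} = \frac{640 + 40 \left(-126\right)}{- \frac{17954}{14447}} = \left(640 - 5040\right) \left(- \frac{14447}{17954}\right) = \left(-4400\right) \left(- \frac{14447}{17954}\right) = \frac{31783400}{8977}$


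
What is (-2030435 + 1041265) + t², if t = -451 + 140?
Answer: -892449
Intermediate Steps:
t = -311
(-2030435 + 1041265) + t² = (-2030435 + 1041265) + (-311)² = -989170 + 96721 = -892449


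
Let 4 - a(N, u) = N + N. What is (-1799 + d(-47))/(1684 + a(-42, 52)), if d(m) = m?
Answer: -923/886 ≈ -1.0418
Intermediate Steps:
a(N, u) = 4 - 2*N (a(N, u) = 4 - (N + N) = 4 - 2*N)
(-1799 + d(-47))/(1684 + a(-42, 52)) = (-1799 - 47)/(1684 + (4 - 2*(-42))) = -1846/(1684 + (4 + 84)) = -1846/(1684 + 88) = -1846/1772 = -1846*1/1772 = -923/886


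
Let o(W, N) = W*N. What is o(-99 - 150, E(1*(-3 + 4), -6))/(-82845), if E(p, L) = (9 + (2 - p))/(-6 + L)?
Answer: -83/33138 ≈ -0.0025047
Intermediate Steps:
E(p, L) = (11 - p)/(-6 + L)
o(W, N) = N*W
o(-99 - 150, E(1*(-3 + 4), -6))/(-82845) = (((11 - (-3 + 4))/(-6 - 6))*(-99 - 150))/(-82845) = (((11 - 1)/(-12))*(-249))*(-1/82845) = (-(11 - 1*1)/12*(-249))*(-1/82845) = (-(11 - 1)/12*(-249))*(-1/82845) = (-1/12*10*(-249))*(-1/82845) = -⅚*(-249)*(-1/82845) = (415/2)*(-1/82845) = -83/33138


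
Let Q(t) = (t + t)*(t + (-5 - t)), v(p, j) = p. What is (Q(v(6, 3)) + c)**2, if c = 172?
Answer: 12544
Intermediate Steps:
Q(t) = -10*t (Q(t) = (2*t)*(-5) = -10*t)
(Q(v(6, 3)) + c)**2 = (-10*6 + 172)**2 = (-60 + 172)**2 = 112**2 = 12544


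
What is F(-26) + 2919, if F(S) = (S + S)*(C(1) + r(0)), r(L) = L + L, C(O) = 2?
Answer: 2815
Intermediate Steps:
r(L) = 2*L
F(S) = 4*S (F(S) = (S + S)*(2 + 2*0) = (2*S)*(2 + 0) = (2*S)*2 = 4*S)
F(-26) + 2919 = 4*(-26) + 2919 = -104 + 2919 = 2815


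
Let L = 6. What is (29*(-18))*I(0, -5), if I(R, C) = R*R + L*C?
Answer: 15660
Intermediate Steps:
I(R, C) = R² + 6*C (I(R, C) = R*R + 6*C = R² + 6*C)
(29*(-18))*I(0, -5) = (29*(-18))*(0² + 6*(-5)) = -522*(0 - 30) = -522*(-30) = 15660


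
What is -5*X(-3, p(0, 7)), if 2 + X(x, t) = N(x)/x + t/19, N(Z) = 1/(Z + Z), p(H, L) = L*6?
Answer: -455/342 ≈ -1.3304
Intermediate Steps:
p(H, L) = 6*L
N(Z) = 1/(2*Z)
X(x, t) = -2 + 1/(2*x**2) + t/19 (X(x, t) = -2 + ((1/(2*x))/x + t/19) = -2 + (1/(2*x**2) + t*(1/19)) = -2 + (1/(2*x**2) + t/19) = -2 + 1/(2*x**2) + t/19)
-5*X(-3, p(0, 7)) = -5*(-2 + (1/2)/(-3)**2 + (6*7)/19) = -5*(-2 + (1/2)*(1/9) + (1/19)*42) = -5*(-2 + 1/18 + 42/19) = -5*91/342 = -455/342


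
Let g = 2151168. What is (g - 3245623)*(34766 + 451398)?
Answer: -532084620620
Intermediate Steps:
(g - 3245623)*(34766 + 451398) = (2151168 - 3245623)*(34766 + 451398) = -1094455*486164 = -532084620620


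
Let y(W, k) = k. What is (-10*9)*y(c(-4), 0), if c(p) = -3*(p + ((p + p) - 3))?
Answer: 0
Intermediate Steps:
c(p) = 9 - 9*p (c(p) = -3*(p + (2*p - 3)) = -3*(p + (-3 + 2*p)) = -3*(-3 + 3*p) = 9 - 9*p)
(-10*9)*y(c(-4), 0) = -10*9*0 = -90*0 = 0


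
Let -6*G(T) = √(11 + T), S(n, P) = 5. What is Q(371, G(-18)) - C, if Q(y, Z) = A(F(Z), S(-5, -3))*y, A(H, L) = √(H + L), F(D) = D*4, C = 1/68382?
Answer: -1/68382 + 371*√(45 - 6*I*√7)/3 ≈ 842.01 - 144.16*I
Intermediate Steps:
C = 1/68382 ≈ 1.4624e-5
F(D) = 4*D
G(T) = -√(11 + T)/6
Q(y, Z) = y*√(5 + 4*Z) (Q(y, Z) = √(4*Z + 5)*y = √(5 + 4*Z)*y = y*√(5 + 4*Z))
Q(371, G(-18)) - C = 371*√(5 + 4*(-√(11 - 18)/6)) - 1*1/68382 = 371*√(5 + 4*(-I*√7/6)) - 1/68382 = 371*√(5 - 2*I*√7/3) - 1/68382 = -1/68382 + 371*√(5 - 2*I*√7/3)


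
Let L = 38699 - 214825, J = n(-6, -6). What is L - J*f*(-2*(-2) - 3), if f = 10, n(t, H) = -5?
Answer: -176076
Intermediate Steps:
J = -5
L = -176126
L - J*f*(-2*(-2) - 3) = -176126 - (-5*10)*(-2*(-2) - 3) = -176126 - (-50)*(4 - 3) = -176126 - (-50) = -176126 - 1*(-50) = -176126 + 50 = -176076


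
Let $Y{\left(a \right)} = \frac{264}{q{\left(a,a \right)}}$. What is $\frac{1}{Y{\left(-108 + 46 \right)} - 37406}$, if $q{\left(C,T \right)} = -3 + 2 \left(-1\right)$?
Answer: $- \frac{5}{187294} \approx -2.6696 \cdot 10^{-5}$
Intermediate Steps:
$q{\left(C,T \right)} = -5$ ($q{\left(C,T \right)} = -3 - 2 = -5$)
$Y{\left(a \right)} = - \frac{264}{5}$ ($Y{\left(a \right)} = \frac{264}{-5} = 264 \left(- \frac{1}{5}\right) = - \frac{264}{5}$)
$\frac{1}{Y{\left(-108 + 46 \right)} - 37406} = \frac{1}{- \frac{264}{5} - 37406} = \frac{1}{- \frac{187294}{5}} = - \frac{5}{187294}$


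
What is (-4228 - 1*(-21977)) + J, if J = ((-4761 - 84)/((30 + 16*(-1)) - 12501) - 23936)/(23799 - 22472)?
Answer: 293806465514/16570249 ≈ 17731.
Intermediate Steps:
J = -298883987/16570249 (J = (-4845/((30 - 16) - 12501) - 23936)/1327 = (-4845/(14 - 12501) - 23936)*(1/1327) = (-4845/(-12487) - 23936)*(1/1327) = (-4845*(-1/12487) - 23936)*(1/1327) = (4845/12487 - 23936)*(1/1327) = -298883987/12487*1/1327 = -298883987/16570249 ≈ -18.037)
(-4228 - 1*(-21977)) + J = (-4228 - 1*(-21977)) - 298883987/16570249 = (-4228 + 21977) - 298883987/16570249 = 17749 - 298883987/16570249 = 293806465514/16570249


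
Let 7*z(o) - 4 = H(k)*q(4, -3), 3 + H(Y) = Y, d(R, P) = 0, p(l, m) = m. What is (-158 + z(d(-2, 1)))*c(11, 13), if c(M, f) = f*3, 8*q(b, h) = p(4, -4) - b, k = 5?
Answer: -43056/7 ≈ -6150.9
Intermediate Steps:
q(b, h) = -½ - b/8 (q(b, h) = (-4 - b)/8 = -½ - b/8)
H(Y) = -3 + Y
c(M, f) = 3*f
z(o) = 2/7 (z(o) = 4/7 + ((-3 + 5)*(-½ - ⅛*4))/7 = 4/7 + (2*(-½ - ½))/7 = 4/7 + (2*(-1))/7 = 4/7 + (⅐)*(-2) = 4/7 - 2/7 = 2/7)
(-158 + z(d(-2, 1)))*c(11, 13) = (-158 + 2/7)*(3*13) = -1104/7*39 = -43056/7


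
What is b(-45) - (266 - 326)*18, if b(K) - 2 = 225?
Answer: 1307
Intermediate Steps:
b(K) = 227 (b(K) = 2 + 225 = 227)
b(-45) - (266 - 326)*18 = 227 - (266 - 326)*18 = 227 - (-60)*18 = 227 - 1*(-1080) = 227 + 1080 = 1307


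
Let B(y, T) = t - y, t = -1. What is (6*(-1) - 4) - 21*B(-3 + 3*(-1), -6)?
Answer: -115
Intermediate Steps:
B(y, T) = -1 - y
(6*(-1) - 4) - 21*B(-3 + 3*(-1), -6) = (6*(-1) - 4) - 21*(-1 - (-3 + 3*(-1))) = (-6 - 4) - 21*(-1 - (-3 - 3)) = -10 - 21*(-1 - 1*(-6)) = -10 - 21*(-1 + 6) = -10 - 21*5 = -10 - 105 = -115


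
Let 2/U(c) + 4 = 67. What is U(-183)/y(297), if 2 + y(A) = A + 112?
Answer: 2/25641 ≈ 7.8000e-5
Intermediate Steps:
y(A) = 110 + A (y(A) = -2 + (A + 112) = -2 + (112 + A) = 110 + A)
U(c) = 2/63 (U(c) = 2/(-4 + 67) = 2/63)
U(-183)/y(297) = 2/(63*(110 + 297)) = (2/63)/407 = (2/63)*(1/407) = 2/25641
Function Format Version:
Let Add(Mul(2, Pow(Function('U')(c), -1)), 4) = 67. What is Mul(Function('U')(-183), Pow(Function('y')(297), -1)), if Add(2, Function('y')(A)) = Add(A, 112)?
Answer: Rational(2, 25641) ≈ 7.8000e-5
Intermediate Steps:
Function('y')(A) = Add(110, A) (Function('y')(A) = Add(-2, Add(A, 112)) = Add(-2, Add(112, A)) = Add(110, A))
Function('U')(c) = Rational(2, 63) (Function('U')(c) = Mul(2, Pow(Add(-4, 67), -1)) = Mul(2, Pow(63, -1)) = Mul(2, Rational(1, 63)) = Rational(2, 63))
Mul(Function('U')(-183), Pow(Function('y')(297), -1)) = Mul(Rational(2, 63), Pow(Add(110, 297), -1)) = Mul(Rational(2, 63), Pow(407, -1)) = Mul(Rational(2, 63), Rational(1, 407)) = Rational(2, 25641)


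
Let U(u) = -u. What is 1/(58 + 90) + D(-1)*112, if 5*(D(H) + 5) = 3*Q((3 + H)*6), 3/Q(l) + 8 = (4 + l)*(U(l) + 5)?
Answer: -2078191/3700 ≈ -561.67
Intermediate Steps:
Q(l) = 3/(-8 + (4 + l)*(5 - l)) (Q(l) = 3/(-8 + (4 + l)*(-l + 5)) = 3/(-8 + (4 + l)*(5 - l)))
D(H) = -5 + 9/(5*(30 - (18 + 6*H)² + 6*H)) (D(H) = -5 + (3*(3/(12 + (3 + H)*6 - ((3 + H)*6)²)))/5 = -5 + (3*(3/(12 + (18 + 6*H) - (18 + 6*H)²)))/5 = -5 + (3*(3/(30 - (18 + 6*H)² + 6*H)))/5 = -5 + (9/(30 - (18 + 6*H)² + 6*H))/5 = -5 + 9/(5*(30 - (18 + 6*H)² + 6*H)))
1/(58 + 90) + D(-1)*112 = 1/(58 + 90) + ((-2453 - 1750*(-1) - 300*(-1)²)/(10*(49 + 6*(-1)² + 35*(-1))))*112 = 1/148 + ((-2453 + 1750 - 300*1)/(10*(49 + 6*1 - 35)))*112 = 1/148 + ((-2453 + 1750 - 300)/(10*(49 + 6 - 35)))*112 = 1/148 + ((⅒)*(-1003)/20)*112 = 1/148 + ((⅒)*(1/20)*(-1003))*112 = 1/148 - 1003/200*112 = 1/148 - 14042/25 = -2078191/3700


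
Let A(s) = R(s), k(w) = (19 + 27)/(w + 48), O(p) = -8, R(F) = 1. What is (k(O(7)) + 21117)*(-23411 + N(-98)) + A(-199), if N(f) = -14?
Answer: -1978770651/4 ≈ -4.9469e+8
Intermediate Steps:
k(w) = 46/(48 + w)
A(s) = 1
(k(O(7)) + 21117)*(-23411 + N(-98)) + A(-199) = (46/(48 - 8) + 21117)*(-23411 - 14) + 1 = (46/40 + 21117)*(-23425) + 1 = (46*(1/40) + 21117)*(-23425) + 1 = (23/20 + 21117)*(-23425) + 1 = (422363/20)*(-23425) + 1 = -1978770655/4 + 1 = -1978770651/4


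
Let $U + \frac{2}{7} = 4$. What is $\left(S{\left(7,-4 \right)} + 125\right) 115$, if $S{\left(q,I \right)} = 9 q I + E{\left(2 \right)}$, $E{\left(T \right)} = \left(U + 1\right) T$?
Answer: $- \frac{94645}{7} \approx -13521.0$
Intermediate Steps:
$U = \frac{26}{7}$ ($U = - \frac{2}{7} + 4 = \frac{26}{7} \approx 3.7143$)
$E{\left(T \right)} = \frac{33 T}{7}$ ($E{\left(T \right)} = \left(\frac{26}{7} + 1\right) T = \frac{33 T}{7}$)
$S{\left(q,I \right)} = \frac{66}{7} + 9 I q$ ($S{\left(q,I \right)} = 9 q I + \frac{33}{7} \cdot 2 = 9 I q + \frac{66}{7} = \frac{66}{7} + 9 I q$)
$\left(S{\left(7,-4 \right)} + 125\right) 115 = \left(\left(\frac{66}{7} + 9 \left(-4\right) 7\right) + 125\right) 115 = \left(\left(\frac{66}{7} - 252\right) + 125\right) 115 = \left(- \frac{1698}{7} + 125\right) 115 = \left(- \frac{823}{7}\right) 115 = - \frac{94645}{7}$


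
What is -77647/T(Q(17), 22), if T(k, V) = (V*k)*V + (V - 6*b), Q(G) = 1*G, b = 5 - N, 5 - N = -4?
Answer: -77647/8274 ≈ -9.3845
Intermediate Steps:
N = 9 (N = 5 - 1*(-4) = 5 + 4 = 9)
b = -4 (b = 5 - 1*9 = 5 - 9 = -4)
Q(G) = G
T(k, V) = 24 + V + k*V² (T(k, V) = (V*k)*V + (V - 6*(-4)) = k*V² + (V + 24) = k*V² + (24 + V) = 24 + V + k*V²)
-77647/T(Q(17), 22) = -77647/(24 + 22 + 17*22²) = -77647/(24 + 22 + 17*484) = -77647/(24 + 22 + 8228) = -77647/8274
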